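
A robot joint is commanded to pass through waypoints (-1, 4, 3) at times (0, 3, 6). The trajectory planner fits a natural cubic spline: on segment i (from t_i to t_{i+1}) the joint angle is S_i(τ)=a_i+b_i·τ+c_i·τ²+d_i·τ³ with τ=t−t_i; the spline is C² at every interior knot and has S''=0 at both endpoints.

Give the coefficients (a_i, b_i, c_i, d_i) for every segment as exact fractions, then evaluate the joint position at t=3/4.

  seg 0: a=-1 b=13/6 c=0 d=-1/18
  seg 1: a=4 b=2/3 c=-1/2 d=1/18
S(3/4) = 77/128

Δ: Δ0=5/3, Δ1=-1/3
row 1: diag=12, rhs=-12; c'=1/4, d'=-1
back: M1=-1
M: M0=0, M1=-1, M2=0
seg 0: a=-1, c=M0/2=0, d=(M1−M0)/(6·3)=-1/18, b=Δ0−h0·(2M0+M1)/6=13/6
seg 1: a=4, c=M1/2=-1/2, d=(M2−M1)/(6·3)=1/18, b=Δ1−h1·(2M1+M2)/6=2/3
t_q=3/4 → seg 0, τ=3/4; S=-1+13/6·τ+0·τ²+-1/18·τ³=77/128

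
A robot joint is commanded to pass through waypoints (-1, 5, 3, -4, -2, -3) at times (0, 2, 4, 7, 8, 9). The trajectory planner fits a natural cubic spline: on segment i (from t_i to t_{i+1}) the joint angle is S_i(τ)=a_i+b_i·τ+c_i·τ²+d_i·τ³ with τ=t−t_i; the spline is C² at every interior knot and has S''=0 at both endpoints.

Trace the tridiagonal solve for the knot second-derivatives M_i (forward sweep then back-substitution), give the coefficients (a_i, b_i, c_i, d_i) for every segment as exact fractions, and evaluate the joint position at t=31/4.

Δ: Δ0=3, Δ1=-1, Δ2=-7/3, Δ3=2, Δ4=-1
row 1: diag=8, rhs=-24; c'=1/4, d'=-3
row 2: denom=10−2·1/4=19/2; d'=(-8−2·-3)/(19/2)=-4/19
row 3: denom=8−3·6/19=134/19; d'=(26−3·-4/19)/(134/19)=253/67
row 4: denom=4−1·19/134=517/134; d'=(-18−1·253/67)/(517/134)=-2918/517
back: M4=-2918/517
back: M3=253/67−19/134·-2918/517=2366/517
back: M2=-4/19−6/19·2366/517=-856/517
back: M1=-3−1/4·-856/517=-1337/517
M: M0=0, M1=-1337/517, M2=-856/517, M3=2366/517, M4=-2918/517, M5=0
seg 0: a=-1, c=M0/2=0, d=(M1−M0)/(6·2)=-1337/6204, b=Δ0−h0·(2M0+M1)/6=5990/1551
seg 1: a=5, c=M1/2=-1337/1034, d=(M2−M1)/(6·2)=481/6204, b=Δ1−h1·(2M1+M2)/6=1979/1551
seg 2: a=3, c=M2/2=-428/517, d=(M3−M2)/(6·3)=179/517, b=Δ2−h2·(2M2+M3)/6=-4600/1551
seg 3: a=-4, c=M3/2=1183/517, d=(M4−M3)/(6·1)=-2642/1551, b=Δ3−h3·(2M3+M4)/6=2195/1551
seg 4: a=-2, c=M4/2=-1459/517, d=(M5−M4)/(6·1)=1459/1551, b=Δ4−h4·(2M4+M5)/6=1367/1551
t_q=31/4 → seg 3, τ=3/4; S=-4+2195/1551·τ+1183/517·τ²+-2642/1551·τ³=-39211/16544

  seg 0: a=-1 b=5990/1551 c=0 d=-1337/6204
  seg 1: a=5 b=1979/1551 c=-1337/1034 d=481/6204
  seg 2: a=3 b=-4600/1551 c=-428/517 d=179/517
  seg 3: a=-4 b=2195/1551 c=1183/517 d=-2642/1551
  seg 4: a=-2 b=1367/1551 c=-1459/517 d=1459/1551
S(31/4) = -39211/16544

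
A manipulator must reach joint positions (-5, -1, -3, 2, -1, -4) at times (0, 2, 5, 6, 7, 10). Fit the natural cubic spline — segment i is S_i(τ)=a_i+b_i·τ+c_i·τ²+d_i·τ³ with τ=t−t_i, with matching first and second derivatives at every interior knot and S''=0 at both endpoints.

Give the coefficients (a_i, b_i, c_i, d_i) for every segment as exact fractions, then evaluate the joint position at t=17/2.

Δ: Δ0=2, Δ1=-2/3, Δ2=5, Δ3=-3, Δ4=-1
row 1: diag=10, rhs=-16; c'=3/10, d'=-8/5
row 2: denom=8−3·3/10=71/10; d'=(34−3·-8/5)/(71/10)=388/71
row 3: denom=4−1·10/71=274/71; d'=(-48−1·388/71)/(274/71)=-1898/137
row 4: denom=8−1·71/274=2121/274; d'=(12−1·-1898/137)/(2121/274)=1012/303
back: M4=1012/303
back: M3=-1898/137−71/274·1012/303=-4460/303
back: M2=388/71−10/71·-4460/303=2284/303
back: M1=-8/5−3/10·2284/303=-390/101
M: M0=0, M1=-390/101, M2=2284/303, M3=-4460/303, M4=1012/303, M5=0
seg 0: a=-5, c=M0/2=0, d=(M1−M0)/(6·2)=-65/202, b=Δ0−h0·(2M0+M1)/6=332/101
seg 1: a=-1, c=M1/2=-195/101, d=(M2−M1)/(6·3)=1727/2727, b=Δ1−h1·(2M1+M2)/6=-58/101
seg 2: a=-3, c=M2/2=1142/303, d=(M3−M2)/(6·1)=-1124/303, b=Δ2−h2·(2M2+M3)/6=499/101
seg 3: a=2, c=M3/2=-2230/303, d=(M4−M3)/(6·1)=304/101, b=Δ3−h3·(2M3+M4)/6=409/303
seg 4: a=-1, c=M4/2=506/303, d=(M5−M4)/(6·3)=-506/2727, b=Δ4−h4·(2M4+M5)/6=-1315/303
t_q=17/2 → seg 4, τ=3/2; S=-1+-1315/303·τ+506/303·τ²+-506/2727·τ³=-1769/404

  seg 0: a=-5 b=332/101 c=0 d=-65/202
  seg 1: a=-1 b=-58/101 c=-195/101 d=1727/2727
  seg 2: a=-3 b=499/101 c=1142/303 d=-1124/303
  seg 3: a=2 b=409/303 c=-2230/303 d=304/101
  seg 4: a=-1 b=-1315/303 c=506/303 d=-506/2727
S(17/2) = -1769/404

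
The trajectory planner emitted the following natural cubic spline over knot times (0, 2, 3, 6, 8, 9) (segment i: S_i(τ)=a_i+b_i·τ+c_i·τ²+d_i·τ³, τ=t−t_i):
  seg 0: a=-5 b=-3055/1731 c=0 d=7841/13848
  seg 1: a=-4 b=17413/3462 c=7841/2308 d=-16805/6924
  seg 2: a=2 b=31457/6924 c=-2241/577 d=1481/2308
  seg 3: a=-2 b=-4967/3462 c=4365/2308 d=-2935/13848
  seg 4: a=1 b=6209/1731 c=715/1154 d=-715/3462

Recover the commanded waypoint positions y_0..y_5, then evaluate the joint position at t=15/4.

y_0=-5 y_1=-4 y_2=2 y_3=-2 y_4=1 y_5=5
S(15/4) = 516019/147712

y_0 = S_0(0) = a_0 = -5
y_1 = S_1(0) = a_1 = -4
y_2 = S_2(0) = a_2 = 2
y_3 = S_3(0) = a_3 = -2
y_4 = S_4(0) = a_4 = 1
y_5 = S_4(1) = 5
t_q=15/4 is in segment 2 (τ=3/4); S_2(τ)=516019/147712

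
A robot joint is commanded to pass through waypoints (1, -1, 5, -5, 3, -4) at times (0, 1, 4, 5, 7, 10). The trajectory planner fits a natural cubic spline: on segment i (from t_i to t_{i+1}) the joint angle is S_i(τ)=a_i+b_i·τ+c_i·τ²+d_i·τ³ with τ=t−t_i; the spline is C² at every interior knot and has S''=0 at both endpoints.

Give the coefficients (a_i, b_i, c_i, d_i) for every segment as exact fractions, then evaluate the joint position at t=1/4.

Δ: Δ0=-2, Δ1=2, Δ2=-10, Δ3=4, Δ4=-7/3
row 1: diag=8, rhs=24; c'=3/8, d'=3
row 2: denom=8−3·3/8=55/8; d'=(-72−3·3)/(55/8)=-648/55
row 3: denom=6−1·8/55=322/55; d'=(84−1·-648/55)/(322/55)=2634/161
row 4: denom=10−2·55/161=1500/161; d'=(-38−2·2634/161)/(1500/161)=-5693/750
back: M4=-5693/750
back: M3=2634/161−55/161·-5693/750=2843/150
back: M2=-648/55−8/55·2843/150=-5452/375
back: M1=3−3/8·-5452/375=2113/250
M: M0=0, M1=2113/250, M2=-5452/375, M3=2843/150, M4=-5693/750, M5=0
seg 0: a=1, c=M0/2=0, d=(M1−M0)/(6·1)=2113/1500, b=Δ0−h0·(2M0+M1)/6=-5113/1500
seg 1: a=-1, c=M1/2=2113/500, d=(M2−M1)/(6·3)=-17243/13500, b=Δ1−h1·(2M1+M2)/6=613/750
seg 2: a=5, c=M2/2=-2726/375, d=(M3−M2)/(6·1)=2791/500, b=Δ2−h2·(2M2+M3)/6=-12469/1500
seg 3: a=-5, c=M3/2=2843/300, d=(M4−M3)/(6·2)=-553/250, b=Δ3−h3·(2M3+M4)/6=-4579/750
seg 4: a=3, c=M4/2=-5693/1500, d=(M5−M4)/(6·3)=5693/13500, b=Δ4−h4·(2M4+M5)/6=3943/750
t_q=1/4 → seg 0, τ=1/4; S=1+-5113/1500·τ+0·τ²+2113/1500·τ³=1087/6400

  seg 0: a=1 b=-5113/1500 c=0 d=2113/1500
  seg 1: a=-1 b=613/750 c=2113/500 d=-17243/13500
  seg 2: a=5 b=-12469/1500 c=-2726/375 d=2791/500
  seg 3: a=-5 b=-4579/750 c=2843/300 d=-553/250
  seg 4: a=3 b=3943/750 c=-5693/1500 d=5693/13500
S(1/4) = 1087/6400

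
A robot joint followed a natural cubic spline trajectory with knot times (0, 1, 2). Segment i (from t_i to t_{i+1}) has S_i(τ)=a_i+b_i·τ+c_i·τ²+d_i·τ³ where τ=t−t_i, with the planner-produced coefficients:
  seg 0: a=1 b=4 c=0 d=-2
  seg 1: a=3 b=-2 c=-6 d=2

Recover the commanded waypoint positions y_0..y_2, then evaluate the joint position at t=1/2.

y_0 = S_0(0) = a_0 = 1
y_1 = S_1(0) = a_1 = 3
y_2 = S_1(1) = -3
t_q=1/2 is in segment 0 (τ=1/2); S_0(τ)=11/4

y_0=1 y_1=3 y_2=-3
S(1/2) = 11/4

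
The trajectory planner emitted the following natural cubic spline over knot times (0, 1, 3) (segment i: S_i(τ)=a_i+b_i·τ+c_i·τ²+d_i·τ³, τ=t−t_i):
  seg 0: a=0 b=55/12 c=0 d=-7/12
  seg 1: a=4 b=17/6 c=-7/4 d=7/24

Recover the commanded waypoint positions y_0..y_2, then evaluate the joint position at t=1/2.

y_0=0 y_1=4 y_2=5
S(1/2) = 71/32

y_0 = S_0(0) = a_0 = 0
y_1 = S_1(0) = a_1 = 4
y_2 = S_1(2) = 5
t_q=1/2 is in segment 0 (τ=1/2); S_0(τ)=71/32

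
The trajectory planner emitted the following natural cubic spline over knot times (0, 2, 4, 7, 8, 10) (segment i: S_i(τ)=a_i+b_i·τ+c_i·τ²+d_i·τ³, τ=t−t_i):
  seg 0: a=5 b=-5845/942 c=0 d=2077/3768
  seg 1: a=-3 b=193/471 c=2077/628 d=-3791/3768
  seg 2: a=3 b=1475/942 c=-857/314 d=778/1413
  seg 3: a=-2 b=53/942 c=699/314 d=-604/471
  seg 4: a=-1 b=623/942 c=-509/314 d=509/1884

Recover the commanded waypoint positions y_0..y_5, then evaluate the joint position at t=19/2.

y_0 = S_0(0) = a_0 = 5
y_1 = S_1(0) = a_1 = -3
y_2 = S_2(0) = a_2 = 3
y_3 = S_3(0) = a_3 = -2
y_4 = S_4(0) = a_4 = -1
y_5 = S_4(2) = -4
t_q=19/2 is in segment 4 (τ=3/2); S_4(τ)=-13783/5024

y_0=5 y_1=-3 y_2=3 y_3=-2 y_4=-1 y_5=-4
S(19/2) = -13783/5024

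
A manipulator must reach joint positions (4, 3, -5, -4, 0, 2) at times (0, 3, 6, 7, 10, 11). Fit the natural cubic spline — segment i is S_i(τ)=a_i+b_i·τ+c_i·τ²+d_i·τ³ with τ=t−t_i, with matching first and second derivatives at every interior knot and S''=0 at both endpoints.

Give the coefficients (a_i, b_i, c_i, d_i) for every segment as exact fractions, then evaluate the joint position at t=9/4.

Δ: Δ0=-1/3, Δ1=-8/3, Δ2=1, Δ3=4/3, Δ4=2
row 1: diag=12, rhs=-14; c'=1/4, d'=-7/6
row 2: denom=8−3·1/4=29/4; d'=(22−3·-7/6)/(29/4)=102/29
row 3: denom=8−1·4/29=228/29; d'=(2−1·102/29)/(228/29)=-11/57
row 4: denom=8−3·29/76=521/76; d'=(4−3·-11/57)/(521/76)=348/521
back: M4=348/521
back: M3=-11/57−29/76·348/521=-700/1563
back: M2=102/29−4/29·-700/1563=5594/1563
back: M1=-7/6−1/4·5594/1563=-1074/521
M: M0=0, M1=-1074/521, M2=5594/1563, M3=-700/1563, M4=348/521, M5=0
seg 0: a=4, c=M0/2=0, d=(M1−M0)/(6·3)=-179/1563, b=Δ0−h0·(2M0+M1)/6=1090/1563
seg 1: a=3, c=M1/2=-537/521, d=(M2−M1)/(6·3)=4408/14067, b=Δ1−h1·(2M1+M2)/6=-3743/1563
seg 2: a=-5, c=M2/2=2797/1563, d=(M3−M2)/(6·1)=-1049/1563, b=Δ2−h2·(2M2+M3)/6=-185/1563
seg 3: a=-4, c=M3/2=-350/1563, d=(M4−M3)/(6·3)=872/14067, b=Δ3−h3·(2M3+M4)/6=754/521
seg 4: a=0, c=M4/2=174/521, d=(M5−M4)/(6·1)=-58/521, b=Δ4−h4·(2M4+M5)/6=926/521
t_q=9/4 → seg 0, τ=9/4; S=4+1090/1563·τ+0·τ²+-179/1563·τ³=142199/33344

  seg 0: a=4 b=1090/1563 c=0 d=-179/1563
  seg 1: a=3 b=-3743/1563 c=-537/521 d=4408/14067
  seg 2: a=-5 b=-185/1563 c=2797/1563 d=-1049/1563
  seg 3: a=-4 b=754/521 c=-350/1563 d=872/14067
  seg 4: a=0 b=926/521 c=174/521 d=-58/521
S(9/4) = 142199/33344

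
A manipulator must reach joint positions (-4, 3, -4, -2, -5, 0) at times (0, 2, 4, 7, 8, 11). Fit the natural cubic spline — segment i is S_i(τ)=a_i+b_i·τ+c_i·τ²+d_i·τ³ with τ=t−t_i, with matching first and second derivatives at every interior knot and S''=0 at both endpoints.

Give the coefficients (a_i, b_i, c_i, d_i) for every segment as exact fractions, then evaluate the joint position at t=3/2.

  seg 0: a=-4 b=667/117 c=0 d=-515/936
  seg 1: a=3 b=-211/234 c=-515/156 d=937/936
  seg 2: a=-4 b=-245/117 c=211/78 d=-1253/2106
  seg 3: a=-2 b=-451/234 c=-310/117 d=41/26
  seg 4: a=-5 b=-292/117 c=487/234 d=-487/2106
S(3/2) = 6725/2496

Δ: Δ0=7/2, Δ1=-7/2, Δ2=2/3, Δ3=-3, Δ4=5/3
row 1: diag=8, rhs=-42; c'=1/4, d'=-21/4
row 2: denom=10−2·1/4=19/2; d'=(25−2·-21/4)/(19/2)=71/19
row 3: denom=8−3·6/19=134/19; d'=(-22−3·71/19)/(134/19)=-631/134
row 4: denom=8−1·19/134=1053/134; d'=(28−1·-631/134)/(1053/134)=487/117
back: M4=487/117
back: M3=-631/134−19/134·487/117=-620/117
back: M2=71/19−6/19·-620/117=211/39
back: M1=-21/4−1/4·211/39=-515/78
M: M0=0, M1=-515/78, M2=211/39, M3=-620/117, M4=487/117, M5=0
seg 0: a=-4, c=M0/2=0, d=(M1−M0)/(6·2)=-515/936, b=Δ0−h0·(2M0+M1)/6=667/117
seg 1: a=3, c=M1/2=-515/156, d=(M2−M1)/(6·2)=937/936, b=Δ1−h1·(2M1+M2)/6=-211/234
seg 2: a=-4, c=M2/2=211/78, d=(M3−M2)/(6·3)=-1253/2106, b=Δ2−h2·(2M2+M3)/6=-245/117
seg 3: a=-2, c=M3/2=-310/117, d=(M4−M3)/(6·1)=41/26, b=Δ3−h3·(2M3+M4)/6=-451/234
seg 4: a=-5, c=M4/2=487/234, d=(M5−M4)/(6·3)=-487/2106, b=Δ4−h4·(2M4+M5)/6=-292/117
t_q=3/2 → seg 0, τ=3/2; S=-4+667/117·τ+0·τ²+-515/936·τ³=6725/2496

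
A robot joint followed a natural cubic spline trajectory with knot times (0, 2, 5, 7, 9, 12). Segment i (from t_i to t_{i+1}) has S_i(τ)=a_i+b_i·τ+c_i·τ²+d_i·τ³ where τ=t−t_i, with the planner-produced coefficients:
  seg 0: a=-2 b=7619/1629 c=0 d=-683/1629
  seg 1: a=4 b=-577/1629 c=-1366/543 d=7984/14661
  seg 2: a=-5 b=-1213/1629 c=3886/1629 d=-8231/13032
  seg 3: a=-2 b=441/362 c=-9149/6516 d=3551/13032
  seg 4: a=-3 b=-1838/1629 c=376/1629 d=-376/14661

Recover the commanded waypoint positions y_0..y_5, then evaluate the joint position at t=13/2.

y_0 = S_0(0) = a_0 = -2
y_1 = S_1(0) = a_1 = 4
y_2 = S_2(0) = a_2 = -5
y_3 = S_3(0) = a_3 = -2
y_4 = S_4(0) = a_4 = -3
y_5 = S_4(3) = -5
t_q=13/2 is in segment 2 (τ=3/2); S_2(τ)=-100127/34752

y_0=-2 y_1=4 y_2=-5 y_3=-2 y_4=-3 y_5=-5
S(13/2) = -100127/34752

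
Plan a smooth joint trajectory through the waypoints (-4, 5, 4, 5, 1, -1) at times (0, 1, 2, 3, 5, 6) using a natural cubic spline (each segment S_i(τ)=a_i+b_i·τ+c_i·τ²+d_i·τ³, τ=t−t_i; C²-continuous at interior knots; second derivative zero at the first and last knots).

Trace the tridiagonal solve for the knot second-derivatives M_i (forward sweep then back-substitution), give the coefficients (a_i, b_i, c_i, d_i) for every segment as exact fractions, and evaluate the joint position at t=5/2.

  seg 0: a=-4 b=901/76 c=0 d=-217/76
  seg 1: a=5 b=125/38 c=-651/76 d=325/76
  seg 2: a=4 b=-77/76 c=81/19 d=-9/4
  seg 3: a=5 b=29/38 c=-189/76 d=21/38
  seg 4: a=1 b=-97/38 c=63/76 d=-21/76
S(5/2) = 2601/608

Δ: Δ0=9, Δ1=-1, Δ2=1, Δ3=-2, Δ4=-2
row 1: diag=4, rhs=-60; c'=1/4, d'=-15
row 2: denom=4−1·1/4=15/4; d'=(12−1·-15)/(15/4)=36/5
row 3: denom=6−1·4/15=86/15; d'=(-18−1·36/5)/(86/15)=-189/43
row 4: denom=6−2·15/43=228/43; d'=(0−2·-189/43)/(228/43)=63/38
back: M4=63/38
back: M3=-189/43−15/43·63/38=-189/38
back: M2=36/5−4/15·-189/38=162/19
back: M1=-15−1/4·162/19=-651/38
M: M0=0, M1=-651/38, M2=162/19, M3=-189/38, M4=63/38, M5=0
seg 0: a=-4, c=M0/2=0, d=(M1−M0)/(6·1)=-217/76, b=Δ0−h0·(2M0+M1)/6=901/76
seg 1: a=5, c=M1/2=-651/76, d=(M2−M1)/(6·1)=325/76, b=Δ1−h1·(2M1+M2)/6=125/38
seg 2: a=4, c=M2/2=81/19, d=(M3−M2)/(6·1)=-9/4, b=Δ2−h2·(2M2+M3)/6=-77/76
seg 3: a=5, c=M3/2=-189/76, d=(M4−M3)/(6·2)=21/38, b=Δ3−h3·(2M3+M4)/6=29/38
seg 4: a=1, c=M4/2=63/76, d=(M5−M4)/(6·1)=-21/76, b=Δ4−h4·(2M4+M5)/6=-97/38
t_q=5/2 → seg 2, τ=1/2; S=4+-77/76·τ+81/19·τ²+-9/4·τ³=2601/608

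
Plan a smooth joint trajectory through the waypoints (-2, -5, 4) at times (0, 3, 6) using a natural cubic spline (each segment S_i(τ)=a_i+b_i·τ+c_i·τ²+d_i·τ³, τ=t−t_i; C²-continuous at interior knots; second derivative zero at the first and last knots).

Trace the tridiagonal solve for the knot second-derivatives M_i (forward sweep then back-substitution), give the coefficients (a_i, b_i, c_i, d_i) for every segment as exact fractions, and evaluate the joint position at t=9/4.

  seg 0: a=-2 b=-2 c=0 d=1/9
  seg 1: a=-5 b=1 c=1 d=-1/9
S(9/4) = -335/64

Δ: Δ0=-1, Δ1=3
row 1: diag=12, rhs=24; c'=1/4, d'=2
back: M1=2
M: M0=0, M1=2, M2=0
seg 0: a=-2, c=M0/2=0, d=(M1−M0)/(6·3)=1/9, b=Δ0−h0·(2M0+M1)/6=-2
seg 1: a=-5, c=M1/2=1, d=(M2−M1)/(6·3)=-1/9, b=Δ1−h1·(2M1+M2)/6=1
t_q=9/4 → seg 0, τ=9/4; S=-2+-2·τ+0·τ²+1/9·τ³=-335/64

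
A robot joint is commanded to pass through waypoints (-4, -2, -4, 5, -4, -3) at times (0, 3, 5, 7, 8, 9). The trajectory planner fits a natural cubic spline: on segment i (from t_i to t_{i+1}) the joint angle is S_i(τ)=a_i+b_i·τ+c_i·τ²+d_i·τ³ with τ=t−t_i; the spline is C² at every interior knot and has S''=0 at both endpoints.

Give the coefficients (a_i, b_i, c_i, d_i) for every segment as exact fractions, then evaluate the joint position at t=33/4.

Δ: Δ0=2/3, Δ1=-1, Δ2=9/2, Δ3=-9, Δ4=1
row 1: diag=10, rhs=-10; c'=1/5, d'=-1
row 2: denom=8−2·1/5=38/5; d'=(33−2·-1)/(38/5)=175/38
row 3: denom=6−2·5/19=104/19; d'=(-81−2·175/38)/(104/19)=-857/52
row 4: denom=4−1·19/104=397/104; d'=(60−1·-857/52)/(397/104)=7954/397
back: M4=7954/397
back: M3=-857/52−19/104·7954/397=-7996/397
back: M2=175/38−5/19·-7996/397=7865/794
back: M1=-1−1/5·7865/794=-2367/794
M: M0=0, M1=-2367/794, M2=7865/794, M3=-7996/397, M4=7954/397, M5=0
seg 0: a=-4, c=M0/2=0, d=(M1−M0)/(6·3)=-263/1588, b=Δ0−h0·(2M0+M1)/6=10277/4764
seg 1: a=-2, c=M1/2=-2367/1588, d=(M2−M1)/(6·2)=1279/1191, b=Δ1−h1·(2M1+M2)/6=-5513/2382
seg 2: a=-4, c=M2/2=7865/1588, d=(M3−M2)/(6·2)=-23857/9528, b=Δ2−h2·(2M2+M3)/6=10981/2382
seg 3: a=5, c=M3/2=-3998/397, d=(M4−M3)/(6·1)=7975/1191, b=Δ3−h3·(2M3+M4)/6=-6700/1191
seg 4: a=-4, c=M4/2=3977/397, d=(M5−M4)/(6·1)=-3977/1191, b=Δ4−h4·(2M4+M5)/6=-6763/1191
t_q=33/4 → seg 4, τ=1/4; S=-4+-6763/1191·τ+3977/397·τ²+-3977/1191·τ³=-123119/25408

  seg 0: a=-4 b=10277/4764 c=0 d=-263/1588
  seg 1: a=-2 b=-5513/2382 c=-2367/1588 d=1279/1191
  seg 2: a=-4 b=10981/2382 c=7865/1588 d=-23857/9528
  seg 3: a=5 b=-6700/1191 c=-3998/397 d=7975/1191
  seg 4: a=-4 b=-6763/1191 c=3977/397 d=-3977/1191
S(33/4) = -123119/25408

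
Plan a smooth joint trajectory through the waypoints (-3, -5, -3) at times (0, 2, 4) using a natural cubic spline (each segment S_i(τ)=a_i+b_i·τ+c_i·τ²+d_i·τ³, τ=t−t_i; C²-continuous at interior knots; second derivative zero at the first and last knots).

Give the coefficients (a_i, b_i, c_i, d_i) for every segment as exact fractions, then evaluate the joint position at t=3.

Δ: Δ0=-1, Δ1=1
row 1: diag=8, rhs=12; c'=1/4, d'=3/2
back: M1=3/2
M: M0=0, M1=3/2, M2=0
seg 0: a=-3, c=M0/2=0, d=(M1−M0)/(6·2)=1/8, b=Δ0−h0·(2M0+M1)/6=-3/2
seg 1: a=-5, c=M1/2=3/4, d=(M2−M1)/(6·2)=-1/8, b=Δ1−h1·(2M1+M2)/6=0
t_q=3 → seg 1, τ=1; S=-5+0·τ+3/4·τ²+-1/8·τ³=-35/8

  seg 0: a=-3 b=-3/2 c=0 d=1/8
  seg 1: a=-5 b=0 c=3/4 d=-1/8
S(3) = -35/8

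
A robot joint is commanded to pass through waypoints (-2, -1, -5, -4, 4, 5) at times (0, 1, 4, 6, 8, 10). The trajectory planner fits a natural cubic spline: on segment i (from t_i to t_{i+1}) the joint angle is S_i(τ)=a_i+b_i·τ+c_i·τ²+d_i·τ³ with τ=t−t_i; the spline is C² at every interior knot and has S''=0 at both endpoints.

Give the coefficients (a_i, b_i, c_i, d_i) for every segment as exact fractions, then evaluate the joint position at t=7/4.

Δ: Δ0=1, Δ1=-4/3, Δ2=1/2, Δ3=4, Δ4=1/2
row 1: diag=8, rhs=-14; c'=3/8, d'=-7/4
row 2: denom=10−3·3/8=71/8; d'=(11−3·-7/4)/(71/8)=130/71
row 3: denom=8−2·16/71=536/71; d'=(21−2·130/71)/(536/71)=1231/536
row 4: denom=8−2·71/268=1001/134; d'=(-21−2·1231/536)/(1001/134)=-6859/2002
back: M4=-6859/2002
back: M3=1231/536−71/268·-6859/2002=6415/2002
back: M2=130/71−16/71·6415/2002=1110/1001
back: M1=-7/4−3/8·1110/1001=-2168/1001
M: M0=0, M1=-2168/1001, M2=1110/1001, M3=6415/2002, M4=-6859/2002, M5=0
seg 0: a=-2, c=M0/2=0, d=(M1−M0)/(6·1)=-1084/3003, b=Δ0−h0·(2M0+M1)/6=4087/3003
seg 1: a=-1, c=M1/2=-1084/1001, d=(M2−M1)/(6·3)=149/819, b=Δ1−h1·(2M1+M2)/6=835/3003
seg 2: a=-5, c=M2/2=555/1001, d=(M3−M2)/(6·2)=4195/24024, b=Δ2−h2·(2M2+M3)/6=-302/231
seg 3: a=-4, c=M3/2=6415/4004, d=(M4−M3)/(6·2)=-6637/12012, b=Δ3−h3·(2M3+M4)/6=2579/858
seg 4: a=4, c=M4/2=-6859/4004, d=(M5−M4)/(6·2)=6859/24024, b=Δ4−h4·(2M4+M5)/6=16721/6006
t_q=7/4 → seg 1, τ=3/4; S=-1+835/3003·τ+-1084/1001·τ²+149/819·τ³=-84811/64064

  seg 0: a=-2 b=4087/3003 c=0 d=-1084/3003
  seg 1: a=-1 b=835/3003 c=-1084/1001 d=149/819
  seg 2: a=-5 b=-302/231 c=555/1001 d=4195/24024
  seg 3: a=-4 b=2579/858 c=6415/4004 d=-6637/12012
  seg 4: a=4 b=16721/6006 c=-6859/4004 d=6859/24024
S(7/4) = -84811/64064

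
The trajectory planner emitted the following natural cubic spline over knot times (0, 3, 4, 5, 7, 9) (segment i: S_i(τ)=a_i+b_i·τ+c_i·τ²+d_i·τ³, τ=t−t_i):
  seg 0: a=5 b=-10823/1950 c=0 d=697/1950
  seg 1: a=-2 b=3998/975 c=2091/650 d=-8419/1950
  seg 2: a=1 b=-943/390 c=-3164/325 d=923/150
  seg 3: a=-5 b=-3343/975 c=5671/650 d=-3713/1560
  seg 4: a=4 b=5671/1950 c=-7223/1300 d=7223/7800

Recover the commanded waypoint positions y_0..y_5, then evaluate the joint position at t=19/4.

y_0=5 y_1=-2 y_2=1 y_3=-5 y_4=4 y_5=-5
S(19/4) = -153657/41600

y_0 = S_0(0) = a_0 = 5
y_1 = S_1(0) = a_1 = -2
y_2 = S_2(0) = a_2 = 1
y_3 = S_3(0) = a_3 = -5
y_4 = S_4(0) = a_4 = 4
y_5 = S_4(2) = -5
t_q=19/4 is in segment 2 (τ=3/4); S_2(τ)=-153657/41600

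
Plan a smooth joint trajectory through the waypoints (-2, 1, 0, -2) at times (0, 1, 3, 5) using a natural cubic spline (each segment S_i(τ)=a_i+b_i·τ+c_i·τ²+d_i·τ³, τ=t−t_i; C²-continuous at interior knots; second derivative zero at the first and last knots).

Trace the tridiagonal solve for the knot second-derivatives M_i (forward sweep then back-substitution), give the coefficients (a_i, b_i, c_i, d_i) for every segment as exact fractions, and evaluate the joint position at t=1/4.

Δ: Δ0=3, Δ1=-1/2, Δ2=-1
row 1: diag=6, rhs=-21; c'=1/3, d'=-7/2
row 2: denom=8−2·1/3=22/3; d'=(-3−2·-7/2)/(22/3)=6/11
back: M2=6/11
back: M1=-7/2−1/3·6/11=-81/22
M: M0=0, M1=-81/22, M2=6/11, M3=0
seg 0: a=-2, c=M0/2=0, d=(M1−M0)/(6·1)=-27/44, b=Δ0−h0·(2M0+M1)/6=159/44
seg 1: a=1, c=M1/2=-81/44, d=(M2−M1)/(6·2)=31/88, b=Δ1−h1·(2M1+M2)/6=39/22
seg 2: a=0, c=M2/2=3/11, d=(M3−M2)/(6·2)=-1/22, b=Δ2−h2·(2M2+M3)/6=-15/11
t_q=1/4 → seg 0, τ=1/4; S=-2+159/44·τ+0·τ²+-27/44·τ³=-3115/2816

  seg 0: a=-2 b=159/44 c=0 d=-27/44
  seg 1: a=1 b=39/22 c=-81/44 d=31/88
  seg 2: a=0 b=-15/11 c=3/11 d=-1/22
S(1/4) = -3115/2816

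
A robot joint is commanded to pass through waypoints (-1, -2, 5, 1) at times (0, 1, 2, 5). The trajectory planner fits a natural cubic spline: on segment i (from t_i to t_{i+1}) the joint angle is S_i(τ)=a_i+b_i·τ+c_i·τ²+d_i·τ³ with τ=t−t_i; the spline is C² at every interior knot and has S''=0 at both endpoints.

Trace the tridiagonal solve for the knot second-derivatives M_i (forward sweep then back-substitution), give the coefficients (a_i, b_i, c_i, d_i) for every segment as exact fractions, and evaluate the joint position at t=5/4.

  seg 0: a=-1 b=-10/3 c=0 d=7/3
  seg 1: a=-2 b=11/3 c=7 d=-11/3
  seg 2: a=5 b=20/3 c=-4 d=4/9
S(5/4) = -45/64

Δ: Δ0=-1, Δ1=7, Δ2=-4/3
row 1: diag=4, rhs=48; c'=1/4, d'=12
row 2: denom=8−1·1/4=31/4; d'=(-50−1·12)/(31/4)=-8
back: M2=-8
back: M1=12−1/4·-8=14
M: M0=0, M1=14, M2=-8, M3=0
seg 0: a=-1, c=M0/2=0, d=(M1−M0)/(6·1)=7/3, b=Δ0−h0·(2M0+M1)/6=-10/3
seg 1: a=-2, c=M1/2=7, d=(M2−M1)/(6·1)=-11/3, b=Δ1−h1·(2M1+M2)/6=11/3
seg 2: a=5, c=M2/2=-4, d=(M3−M2)/(6·3)=4/9, b=Δ2−h2·(2M2+M3)/6=20/3
t_q=5/4 → seg 1, τ=1/4; S=-2+11/3·τ+7·τ²+-11/3·τ³=-45/64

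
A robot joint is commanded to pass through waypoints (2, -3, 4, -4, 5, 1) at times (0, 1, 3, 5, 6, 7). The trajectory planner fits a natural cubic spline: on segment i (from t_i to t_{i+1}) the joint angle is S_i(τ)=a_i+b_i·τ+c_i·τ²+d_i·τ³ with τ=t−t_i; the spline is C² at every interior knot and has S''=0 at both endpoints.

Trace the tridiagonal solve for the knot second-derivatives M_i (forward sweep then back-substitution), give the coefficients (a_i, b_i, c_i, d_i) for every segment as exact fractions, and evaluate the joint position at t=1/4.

Δ: Δ0=-5, Δ1=7/2, Δ2=-4, Δ3=9, Δ4=-4
row 1: diag=6, rhs=51; c'=1/3, d'=17/2
row 2: denom=8−2·1/3=22/3; d'=(-45−2·17/2)/(22/3)=-93/11
row 3: denom=6−2·3/11=60/11; d'=(78−2·-93/11)/(60/11)=87/5
row 4: denom=4−1·11/60=229/60; d'=(-78−1·87/5)/(229/60)=-5724/229
back: M4=-5724/229
back: M3=87/5−11/60·-5724/229=5034/229
back: M2=-93/11−3/11·5034/229=-3309/229
back: M1=17/2−1/3·-3309/229=6099/458
M: M0=0, M1=6099/458, M2=-3309/229, M3=5034/229, M4=-5724/229, M5=0
seg 0: a=2, c=M0/2=0, d=(M1−M0)/(6·1)=2033/916, b=Δ0−h0·(2M0+M1)/6=-6613/916
seg 1: a=-3, c=M1/2=6099/916, d=(M2−M1)/(6·2)=-4239/1832, b=Δ1−h1·(2M1+M2)/6=-257/458
seg 2: a=4, c=M2/2=-3309/458, d=(M3−M2)/(6·2)=2781/916, b=Δ2−h2·(2M2+M3)/6=-388/229
seg 3: a=-4, c=M3/2=2517/229, d=(M4−M3)/(6·1)=-1793/229, b=Δ3−h3·(2M3+M4)/6=1337/229
seg 4: a=5, c=M4/2=-2862/229, d=(M5−M4)/(6·1)=954/229, b=Δ4−h4·(2M4+M5)/6=992/229
t_q=1/4 → seg 0, τ=1/4; S=2+-6613/916·τ+0·τ²+2033/916·τ³=13473/58624

  seg 0: a=2 b=-6613/916 c=0 d=2033/916
  seg 1: a=-3 b=-257/458 c=6099/916 d=-4239/1832
  seg 2: a=4 b=-388/229 c=-3309/458 d=2781/916
  seg 3: a=-4 b=1337/229 c=2517/229 d=-1793/229
  seg 4: a=5 b=992/229 c=-2862/229 d=954/229
S(1/4) = 13473/58624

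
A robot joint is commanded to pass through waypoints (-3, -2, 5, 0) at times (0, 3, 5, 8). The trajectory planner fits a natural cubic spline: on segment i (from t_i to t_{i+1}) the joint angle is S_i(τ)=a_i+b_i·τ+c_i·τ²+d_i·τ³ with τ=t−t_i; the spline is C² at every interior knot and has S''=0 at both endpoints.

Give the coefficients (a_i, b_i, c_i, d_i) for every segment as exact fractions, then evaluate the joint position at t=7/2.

Δ: Δ0=1/3, Δ1=7/2, Δ2=-5/3
row 1: diag=10, rhs=19; c'=1/5, d'=19/10
row 2: denom=10−2·1/5=48/5; d'=(-31−2·19/10)/(48/5)=-29/8
back: M2=-29/8
back: M1=19/10−1/5·-29/8=21/8
M: M0=0, M1=21/8, M2=-29/8, M3=0
seg 0: a=-3, c=M0/2=0, d=(M1−M0)/(6·3)=7/48, b=Δ0−h0·(2M0+M1)/6=-47/48
seg 1: a=-2, c=M1/2=21/16, d=(M2−M1)/(6·2)=-25/48, b=Δ1−h1·(2M1+M2)/6=71/24
seg 2: a=5, c=M2/2=-29/16, d=(M3−M2)/(6·3)=29/144, b=Δ2−h2·(2M2+M3)/6=47/24
t_q=7/2 → seg 1, τ=1/2; S=-2+71/24·τ+21/16·τ²+-25/48·τ³=-33/128

  seg 0: a=-3 b=-47/48 c=0 d=7/48
  seg 1: a=-2 b=71/24 c=21/16 d=-25/48
  seg 2: a=5 b=47/24 c=-29/16 d=29/144
S(7/2) = -33/128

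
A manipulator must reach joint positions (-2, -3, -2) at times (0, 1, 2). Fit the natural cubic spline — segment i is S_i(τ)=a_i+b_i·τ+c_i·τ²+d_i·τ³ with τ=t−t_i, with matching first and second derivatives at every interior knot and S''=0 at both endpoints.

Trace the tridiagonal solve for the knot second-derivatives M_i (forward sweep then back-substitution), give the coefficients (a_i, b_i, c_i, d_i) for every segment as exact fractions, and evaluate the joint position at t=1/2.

Δ: Δ0=-1, Δ1=1
row 1: diag=4, rhs=12; c'=1/4, d'=3
back: M1=3
M: M0=0, M1=3, M2=0
seg 0: a=-2, c=M0/2=0, d=(M1−M0)/(6·1)=1/2, b=Δ0−h0·(2M0+M1)/6=-3/2
seg 1: a=-3, c=M1/2=3/2, d=(M2−M1)/(6·1)=-1/2, b=Δ1−h1·(2M1+M2)/6=0
t_q=1/2 → seg 0, τ=1/2; S=-2+-3/2·τ+0·τ²+1/2·τ³=-43/16

  seg 0: a=-2 b=-3/2 c=0 d=1/2
  seg 1: a=-3 b=0 c=3/2 d=-1/2
S(1/2) = -43/16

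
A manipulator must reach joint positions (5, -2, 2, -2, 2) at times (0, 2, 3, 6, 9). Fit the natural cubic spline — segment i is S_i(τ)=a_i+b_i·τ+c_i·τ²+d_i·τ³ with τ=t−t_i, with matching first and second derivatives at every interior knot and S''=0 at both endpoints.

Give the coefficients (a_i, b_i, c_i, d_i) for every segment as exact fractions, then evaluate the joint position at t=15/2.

  seg 0: a=5 b=-539/85 c=0 d=483/680
  seg 1: a=-2 b=371/170 c=1449/340 d=-831/340
  seg 2: a=2 b=1147/340 c=-261/85 d=919/1836
  seg 3: a=-2 b=-261/170 c=1463/1020 d=-1463/9180
S(15/2) = -4389/2720

Δ: Δ0=-7/2, Δ1=4, Δ2=-4/3, Δ3=4/3
row 1: diag=6, rhs=45; c'=1/6, d'=15/2
row 2: denom=8−1·1/6=47/6; d'=(-32−1·15/2)/(47/6)=-237/47
row 3: denom=12−3·18/47=510/47; d'=(16−3·-237/47)/(510/47)=1463/510
back: M3=1463/510
back: M2=-237/47−18/47·1463/510=-522/85
back: M1=15/2−1/6·-522/85=1449/170
M: M0=0, M1=1449/170, M2=-522/85, M3=1463/510, M4=0
seg 0: a=5, c=M0/2=0, d=(M1−M0)/(6·2)=483/680, b=Δ0−h0·(2M0+M1)/6=-539/85
seg 1: a=-2, c=M1/2=1449/340, d=(M2−M1)/(6·1)=-831/340, b=Δ1−h1·(2M1+M2)/6=371/170
seg 2: a=2, c=M2/2=-261/85, d=(M3−M2)/(6·3)=919/1836, b=Δ2−h2·(2M2+M3)/6=1147/340
seg 3: a=-2, c=M3/2=1463/1020, d=(M4−M3)/(6·3)=-1463/9180, b=Δ3−h3·(2M3+M4)/6=-261/170
t_q=15/2 → seg 3, τ=3/2; S=-2+-261/170·τ+1463/1020·τ²+-1463/9180·τ³=-4389/2720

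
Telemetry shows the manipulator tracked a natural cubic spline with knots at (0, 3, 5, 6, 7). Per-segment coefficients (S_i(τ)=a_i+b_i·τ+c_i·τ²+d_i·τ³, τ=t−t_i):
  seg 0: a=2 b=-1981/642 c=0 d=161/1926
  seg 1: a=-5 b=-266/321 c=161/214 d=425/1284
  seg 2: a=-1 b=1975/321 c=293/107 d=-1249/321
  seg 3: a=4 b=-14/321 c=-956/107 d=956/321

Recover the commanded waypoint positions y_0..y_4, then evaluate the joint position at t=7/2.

y_0 = S_0(0) = a_0 = 2
y_1 = S_1(0) = a_1 = -5
y_2 = S_2(0) = a_2 = -1
y_3 = S_3(0) = a_3 = 4
y_4 = S_3(1) = -2
t_q=7/2 is in segment 1 (τ=1/2); S_1(τ)=-17753/3424

y_0=2 y_1=-5 y_2=-1 y_3=4 y_4=-2
S(7/2) = -17753/3424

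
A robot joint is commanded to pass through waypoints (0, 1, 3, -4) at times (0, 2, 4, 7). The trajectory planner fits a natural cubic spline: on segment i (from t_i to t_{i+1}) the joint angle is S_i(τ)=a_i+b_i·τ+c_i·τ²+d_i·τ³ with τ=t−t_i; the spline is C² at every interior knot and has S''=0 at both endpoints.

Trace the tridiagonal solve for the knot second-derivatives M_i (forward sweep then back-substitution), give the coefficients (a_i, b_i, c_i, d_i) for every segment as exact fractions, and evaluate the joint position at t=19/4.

  seg 0: a=0 b=11/57 c=0 d=35/456
  seg 1: a=1 b=127/114 c=35/76 d=-59/228
  seg 2: a=3 b=-17/114 c=-83/76 d=83/684
S(19/4) = 11309/4864

Δ: Δ0=1/2, Δ1=1, Δ2=-7/3
row 1: diag=8, rhs=3; c'=1/4, d'=3/8
row 2: denom=10−2·1/4=19/2; d'=(-20−2·3/8)/(19/2)=-83/38
back: M2=-83/38
back: M1=3/8−1/4·-83/38=35/38
M: M0=0, M1=35/38, M2=-83/38, M3=0
seg 0: a=0, c=M0/2=0, d=(M1−M0)/(6·2)=35/456, b=Δ0−h0·(2M0+M1)/6=11/57
seg 1: a=1, c=M1/2=35/76, d=(M2−M1)/(6·2)=-59/228, b=Δ1−h1·(2M1+M2)/6=127/114
seg 2: a=3, c=M2/2=-83/76, d=(M3−M2)/(6·3)=83/684, b=Δ2−h2·(2M2+M3)/6=-17/114
t_q=19/4 → seg 2, τ=3/4; S=3+-17/114·τ+-83/76·τ²+83/684·τ³=11309/4864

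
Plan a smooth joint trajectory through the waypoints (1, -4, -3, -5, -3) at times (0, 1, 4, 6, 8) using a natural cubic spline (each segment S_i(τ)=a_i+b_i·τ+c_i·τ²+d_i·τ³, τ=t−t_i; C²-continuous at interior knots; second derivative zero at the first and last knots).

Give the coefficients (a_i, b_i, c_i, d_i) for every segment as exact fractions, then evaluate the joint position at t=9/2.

Δ: Δ0=-5, Δ1=1/3, Δ2=-1, Δ3=1
row 1: diag=8, rhs=32; c'=3/8, d'=4
row 2: denom=10−3·3/8=71/8; d'=(-8−3·4)/(71/8)=-160/71
row 3: denom=8−2·16/71=536/71; d'=(12−2·-160/71)/(536/71)=293/134
back: M3=293/134
back: M2=-160/71−16/71·293/134=-184/67
back: M1=4−3/8·-184/67=337/67
M: M0=0, M1=337/67, M2=-184/67, M3=293/134, M4=0
seg 0: a=1, c=M0/2=0, d=(M1−M0)/(6·1)=337/402, b=Δ0−h0·(2M0+M1)/6=-2347/402
seg 1: a=-4, c=M1/2=337/134, d=(M2−M1)/(6·3)=-521/1206, b=Δ1−h1·(2M1+M2)/6=-668/201
seg 2: a=-3, c=M2/2=-92/67, d=(M3−M2)/(6·2)=661/1608, b=Δ2−h2·(2M2+M3)/6=41/402
seg 3: a=-5, c=M3/2=293/268, d=(M4−M3)/(6·2)=-293/1608, b=Δ3−h3·(2M3+M4)/6=-92/201
t_q=9/2 → seg 2, τ=1/2; S=-3+41/402·τ+-92/67·τ²+661/1608·τ³=-13897/4288

  seg 0: a=1 b=-2347/402 c=0 d=337/402
  seg 1: a=-4 b=-668/201 c=337/134 d=-521/1206
  seg 2: a=-3 b=41/402 c=-92/67 d=661/1608
  seg 3: a=-5 b=-92/201 c=293/268 d=-293/1608
S(9/2) = -13897/4288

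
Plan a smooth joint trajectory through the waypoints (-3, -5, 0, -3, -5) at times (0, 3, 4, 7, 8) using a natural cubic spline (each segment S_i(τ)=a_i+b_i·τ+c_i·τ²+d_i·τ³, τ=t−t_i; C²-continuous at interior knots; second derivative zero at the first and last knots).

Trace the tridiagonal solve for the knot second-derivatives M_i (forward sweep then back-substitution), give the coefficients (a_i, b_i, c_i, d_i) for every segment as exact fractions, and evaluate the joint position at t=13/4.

  seg 0: a=-3 b=-679/216 c=0 d=535/1944
  seg 1: a=-5 b=463/108 c=535/216 d=-127/72
  seg 2: a=0 b=853/216 c=-76/27 d=755/1944
  seg 3: a=-3 b=-265/108 c=49/72 d=-49/216
S(13/4) = -17515/4608

Δ: Δ0=-2/3, Δ1=5, Δ2=-1, Δ3=-2
row 1: diag=8, rhs=34; c'=1/8, d'=17/4
row 2: denom=8−1·1/8=63/8; d'=(-36−1·17/4)/(63/8)=-46/9
row 3: denom=8−3·8/21=48/7; d'=(-6−3·-46/9)/(48/7)=49/36
back: M3=49/36
back: M2=-46/9−8/21·49/36=-152/27
back: M1=17/4−1/8·-152/27=535/108
M: M0=0, M1=535/108, M2=-152/27, M3=49/36, M4=0
seg 0: a=-3, c=M0/2=0, d=(M1−M0)/(6·3)=535/1944, b=Δ0−h0·(2M0+M1)/6=-679/216
seg 1: a=-5, c=M1/2=535/216, d=(M2−M1)/(6·1)=-127/72, b=Δ1−h1·(2M1+M2)/6=463/108
seg 2: a=0, c=M2/2=-76/27, d=(M3−M2)/(6·3)=755/1944, b=Δ2−h2·(2M2+M3)/6=853/216
seg 3: a=-3, c=M3/2=49/72, d=(M4−M3)/(6·1)=-49/216, b=Δ3−h3·(2M3+M4)/6=-265/108
t_q=13/4 → seg 1, τ=1/4; S=-5+463/108·τ+535/216·τ²+-127/72·τ³=-17515/4608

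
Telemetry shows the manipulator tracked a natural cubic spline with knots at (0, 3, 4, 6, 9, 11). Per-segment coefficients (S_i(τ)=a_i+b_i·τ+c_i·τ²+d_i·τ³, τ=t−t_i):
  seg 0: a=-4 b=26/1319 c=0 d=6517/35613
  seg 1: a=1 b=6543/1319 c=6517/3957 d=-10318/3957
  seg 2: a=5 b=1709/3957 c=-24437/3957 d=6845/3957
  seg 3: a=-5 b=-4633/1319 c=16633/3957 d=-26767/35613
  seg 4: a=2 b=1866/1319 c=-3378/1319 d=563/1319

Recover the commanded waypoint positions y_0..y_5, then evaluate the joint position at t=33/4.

y_0=-4 y_1=1 y_2=5 y_3=-5 y_4=2 y_5=-2
S(33/4) = -15577/84416

y_0 = S_0(0) = a_0 = -4
y_1 = S_1(0) = a_1 = 1
y_2 = S_2(0) = a_2 = 5
y_3 = S_3(0) = a_3 = -5
y_4 = S_4(0) = a_4 = 2
y_5 = S_4(2) = -2
t_q=33/4 is in segment 3 (τ=9/4); S_3(τ)=-15577/84416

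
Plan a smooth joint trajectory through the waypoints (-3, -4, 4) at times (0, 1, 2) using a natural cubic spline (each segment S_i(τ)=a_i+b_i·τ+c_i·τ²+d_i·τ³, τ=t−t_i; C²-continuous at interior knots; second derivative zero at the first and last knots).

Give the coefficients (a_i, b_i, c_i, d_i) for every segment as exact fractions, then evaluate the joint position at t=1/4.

  seg 0: a=-3 b=-13/4 c=0 d=9/4
  seg 1: a=-4 b=7/2 c=27/4 d=-9/4
S(1/4) = -967/256

Δ: Δ0=-1, Δ1=8
row 1: diag=4, rhs=54; c'=1/4, d'=27/2
back: M1=27/2
M: M0=0, M1=27/2, M2=0
seg 0: a=-3, c=M0/2=0, d=(M1−M0)/(6·1)=9/4, b=Δ0−h0·(2M0+M1)/6=-13/4
seg 1: a=-4, c=M1/2=27/4, d=(M2−M1)/(6·1)=-9/4, b=Δ1−h1·(2M1+M2)/6=7/2
t_q=1/4 → seg 0, τ=1/4; S=-3+-13/4·τ+0·τ²+9/4·τ³=-967/256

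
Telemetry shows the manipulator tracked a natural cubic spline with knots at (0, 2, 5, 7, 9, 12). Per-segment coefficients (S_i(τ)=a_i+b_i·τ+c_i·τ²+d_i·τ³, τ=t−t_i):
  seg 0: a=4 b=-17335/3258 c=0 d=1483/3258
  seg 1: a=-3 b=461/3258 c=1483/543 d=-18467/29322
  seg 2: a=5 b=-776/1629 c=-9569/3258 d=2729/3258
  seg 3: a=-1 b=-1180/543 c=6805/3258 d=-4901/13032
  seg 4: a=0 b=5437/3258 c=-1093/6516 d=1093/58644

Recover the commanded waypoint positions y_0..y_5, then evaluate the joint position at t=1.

y_0 = S_0(0) = a_0 = 4
y_1 = S_1(0) = a_1 = -3
y_2 = S_2(0) = a_2 = 5
y_3 = S_3(0) = a_3 = -1
y_4 = S_4(0) = a_4 = 0
y_5 = S_4(3) = 4
t_q=1 is in segment 0 (τ=1); S_0(τ)=-470/543

y_0=4 y_1=-3 y_2=5 y_3=-1 y_4=0 y_5=4
S(1) = -470/543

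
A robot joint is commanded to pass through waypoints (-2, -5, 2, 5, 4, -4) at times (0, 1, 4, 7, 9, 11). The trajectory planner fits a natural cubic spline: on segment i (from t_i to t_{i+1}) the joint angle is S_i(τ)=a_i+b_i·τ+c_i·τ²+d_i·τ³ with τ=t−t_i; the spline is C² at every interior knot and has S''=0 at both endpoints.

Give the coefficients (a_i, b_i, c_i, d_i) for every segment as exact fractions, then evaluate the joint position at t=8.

  seg 0: a=-2 b=-22847/6036 c=0 d=4739/6036
  seg 1: a=-5 b=-4315/3018 c=4739/2012 d=-19937/54324
  seg 2: a=2 b=16861/6036 c=-1430/1509 d=6335/54324
  seg 3: a=5 b=773/3018 c=205/2012 d=-2897/12072
  seg 4: a=4 b=-3344/1509 c=-673/503 d=673/3018
S(8) = 20595/4024

Δ: Δ0=-3, Δ1=7/3, Δ2=1, Δ3=-1/2, Δ4=-4
row 1: diag=8, rhs=32; c'=3/8, d'=4
row 2: denom=12−3·3/8=87/8; d'=(-8−3·4)/(87/8)=-160/87
row 3: denom=10−3·8/29=266/29; d'=(-9−3·-160/87)/(266/29)=-101/266
row 4: denom=8−2·29/133=1006/133; d'=(-21−2·-101/266)/(1006/133)=-1346/503
back: M4=-1346/503
back: M3=-101/266−29/133·-1346/503=205/1006
back: M2=-160/87−8/29·205/1006=-2860/1509
back: M1=4−3/8·-2860/1509=4739/1006
M: M0=0, M1=4739/1006, M2=-2860/1509, M3=205/1006, M4=-1346/503, M5=0
seg 0: a=-2, c=M0/2=0, d=(M1−M0)/(6·1)=4739/6036, b=Δ0−h0·(2M0+M1)/6=-22847/6036
seg 1: a=-5, c=M1/2=4739/2012, d=(M2−M1)/(6·3)=-19937/54324, b=Δ1−h1·(2M1+M2)/6=-4315/3018
seg 2: a=2, c=M2/2=-1430/1509, d=(M3−M2)/(6·3)=6335/54324, b=Δ2−h2·(2M2+M3)/6=16861/6036
seg 3: a=5, c=M3/2=205/2012, d=(M4−M3)/(6·2)=-2897/12072, b=Δ3−h3·(2M3+M4)/6=773/3018
seg 4: a=4, c=M4/2=-673/503, d=(M5−M4)/(6·2)=673/3018, b=Δ4−h4·(2M4+M5)/6=-3344/1509
t_q=8 → seg 3, τ=1; S=5+773/3018·τ+205/2012·τ²+-2897/12072·τ³=20595/4024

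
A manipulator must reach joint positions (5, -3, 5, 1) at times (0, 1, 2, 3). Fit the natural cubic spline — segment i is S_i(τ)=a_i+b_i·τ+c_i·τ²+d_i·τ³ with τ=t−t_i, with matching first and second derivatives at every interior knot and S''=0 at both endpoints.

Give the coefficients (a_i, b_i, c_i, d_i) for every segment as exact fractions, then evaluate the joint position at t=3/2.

  seg 0: a=5 b=-196/15 c=0 d=76/15
  seg 1: a=-3 b=32/15 c=76/5 d=-28/3
  seg 2: a=5 b=68/15 c=-64/5 d=64/15
S(3/2) = 7/10

Δ: Δ0=-8, Δ1=8, Δ2=-4
row 1: diag=4, rhs=96; c'=1/4, d'=24
row 2: denom=4−1·1/4=15/4; d'=(-72−1·24)/(15/4)=-128/5
back: M2=-128/5
back: M1=24−1/4·-128/5=152/5
M: M0=0, M1=152/5, M2=-128/5, M3=0
seg 0: a=5, c=M0/2=0, d=(M1−M0)/(6·1)=76/15, b=Δ0−h0·(2M0+M1)/6=-196/15
seg 1: a=-3, c=M1/2=76/5, d=(M2−M1)/(6·1)=-28/3, b=Δ1−h1·(2M1+M2)/6=32/15
seg 2: a=5, c=M2/2=-64/5, d=(M3−M2)/(6·1)=64/15, b=Δ2−h2·(2M2+M3)/6=68/15
t_q=3/2 → seg 1, τ=1/2; S=-3+32/15·τ+76/5·τ²+-28/3·τ³=7/10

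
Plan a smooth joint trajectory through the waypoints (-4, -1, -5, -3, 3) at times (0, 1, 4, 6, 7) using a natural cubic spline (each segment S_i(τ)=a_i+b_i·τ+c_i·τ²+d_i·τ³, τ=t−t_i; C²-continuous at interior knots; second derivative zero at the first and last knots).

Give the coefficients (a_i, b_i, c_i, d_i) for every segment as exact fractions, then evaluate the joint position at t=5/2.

  seg 0: a=-4 b=2155/591 c=0 d=-382/591
  seg 1: a=-1 b=1009/591 c=-382/197 d=547/1773
  seg 2: a=-5 b=-944/591 c=165/197 d=545/2364
  seg 3: a=-3 b=2671/591 c=875/394 d=-875/1182
S(5/2) = -2775/1576

Δ: Δ0=3, Δ1=-4/3, Δ2=1, Δ3=6
row 1: diag=8, rhs=-26; c'=3/8, d'=-13/4
row 2: denom=10−3·3/8=71/8; d'=(14−3·-13/4)/(71/8)=190/71
row 3: denom=6−2·16/71=394/71; d'=(30−2·190/71)/(394/71)=875/197
back: M3=875/197
back: M2=190/71−16/71·875/197=330/197
back: M1=-13/4−3/8·330/197=-764/197
M: M0=0, M1=-764/197, M2=330/197, M3=875/197, M4=0
seg 0: a=-4, c=M0/2=0, d=(M1−M0)/(6·1)=-382/591, b=Δ0−h0·(2M0+M1)/6=2155/591
seg 1: a=-1, c=M1/2=-382/197, d=(M2−M1)/(6·3)=547/1773, b=Δ1−h1·(2M1+M2)/6=1009/591
seg 2: a=-5, c=M2/2=165/197, d=(M3−M2)/(6·2)=545/2364, b=Δ2−h2·(2M2+M3)/6=-944/591
seg 3: a=-3, c=M3/2=875/394, d=(M4−M3)/(6·1)=-875/1182, b=Δ3−h3·(2M3+M4)/6=2671/591
t_q=5/2 → seg 1, τ=3/2; S=-1+1009/591·τ+-382/197·τ²+547/1773·τ³=-2775/1576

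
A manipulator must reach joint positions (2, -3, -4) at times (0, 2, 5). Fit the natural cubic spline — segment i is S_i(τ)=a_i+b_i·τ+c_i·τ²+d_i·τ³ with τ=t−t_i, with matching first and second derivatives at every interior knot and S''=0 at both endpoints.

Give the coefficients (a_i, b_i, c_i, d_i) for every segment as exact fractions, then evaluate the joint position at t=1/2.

  seg 0: a=2 b=-44/15 c=0 d=13/120
  seg 1: a=-3 b=-49/30 c=13/20 d=-13/180
S(1/2) = 35/64

Δ: Δ0=-5/2, Δ1=-1/3
row 1: diag=10, rhs=13; c'=3/10, d'=13/10
back: M1=13/10
M: M0=0, M1=13/10, M2=0
seg 0: a=2, c=M0/2=0, d=(M1−M0)/(6·2)=13/120, b=Δ0−h0·(2M0+M1)/6=-44/15
seg 1: a=-3, c=M1/2=13/20, d=(M2−M1)/(6·3)=-13/180, b=Δ1−h1·(2M1+M2)/6=-49/30
t_q=1/2 → seg 0, τ=1/2; S=2+-44/15·τ+0·τ²+13/120·τ³=35/64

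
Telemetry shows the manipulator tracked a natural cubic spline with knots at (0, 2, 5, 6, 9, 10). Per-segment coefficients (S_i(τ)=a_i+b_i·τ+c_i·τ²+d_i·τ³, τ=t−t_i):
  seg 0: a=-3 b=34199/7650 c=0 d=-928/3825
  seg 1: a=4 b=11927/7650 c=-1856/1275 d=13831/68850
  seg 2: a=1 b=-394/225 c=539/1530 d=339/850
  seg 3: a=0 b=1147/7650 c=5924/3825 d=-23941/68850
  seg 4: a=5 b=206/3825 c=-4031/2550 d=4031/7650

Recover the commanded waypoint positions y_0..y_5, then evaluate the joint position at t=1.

y_0=-3 y_1=4 y_2=1 y_3=0 y_4=5 y_5=4
S(1) = 3131/2550

y_0 = S_0(0) = a_0 = -3
y_1 = S_1(0) = a_1 = 4
y_2 = S_2(0) = a_2 = 1
y_3 = S_3(0) = a_3 = 0
y_4 = S_4(0) = a_4 = 5
y_5 = S_4(1) = 4
t_q=1 is in segment 0 (τ=1); S_0(τ)=3131/2550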